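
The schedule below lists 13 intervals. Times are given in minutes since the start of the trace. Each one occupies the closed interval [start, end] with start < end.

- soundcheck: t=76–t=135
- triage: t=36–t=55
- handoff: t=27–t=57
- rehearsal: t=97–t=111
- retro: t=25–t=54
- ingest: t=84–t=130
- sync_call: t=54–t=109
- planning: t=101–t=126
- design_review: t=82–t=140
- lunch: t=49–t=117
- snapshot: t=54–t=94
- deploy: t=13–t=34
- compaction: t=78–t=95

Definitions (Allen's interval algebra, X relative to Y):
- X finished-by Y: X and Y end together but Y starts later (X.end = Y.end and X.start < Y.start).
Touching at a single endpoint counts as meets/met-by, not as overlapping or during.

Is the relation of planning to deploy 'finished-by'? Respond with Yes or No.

planning = [t=101, t=126], deploy = [t=13, t=34].
Actual relation of planning to deploy: after.
Asked whether 'finished-by' holds → No.

No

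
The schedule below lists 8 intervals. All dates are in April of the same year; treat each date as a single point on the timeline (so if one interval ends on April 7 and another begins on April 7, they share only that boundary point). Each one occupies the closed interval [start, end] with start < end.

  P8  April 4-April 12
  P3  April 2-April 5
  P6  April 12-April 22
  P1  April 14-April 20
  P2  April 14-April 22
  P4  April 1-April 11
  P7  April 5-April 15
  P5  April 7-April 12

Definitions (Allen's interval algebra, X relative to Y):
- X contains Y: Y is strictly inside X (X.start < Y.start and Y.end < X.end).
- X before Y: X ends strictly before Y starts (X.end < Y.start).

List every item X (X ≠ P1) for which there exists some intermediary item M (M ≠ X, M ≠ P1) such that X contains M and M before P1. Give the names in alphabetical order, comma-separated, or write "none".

P4, P7

Target P1 = [April 14, April 20].
Intermediaries M with M before P1: P3, P4, P5, P8.
Via P3 — items with X contains P3: P4.
Via P4 — items with X contains P4: none.
Via P5 — items with X contains P5: P7.
Via P8 — items with X contains P8: none.
Union: P4, P7.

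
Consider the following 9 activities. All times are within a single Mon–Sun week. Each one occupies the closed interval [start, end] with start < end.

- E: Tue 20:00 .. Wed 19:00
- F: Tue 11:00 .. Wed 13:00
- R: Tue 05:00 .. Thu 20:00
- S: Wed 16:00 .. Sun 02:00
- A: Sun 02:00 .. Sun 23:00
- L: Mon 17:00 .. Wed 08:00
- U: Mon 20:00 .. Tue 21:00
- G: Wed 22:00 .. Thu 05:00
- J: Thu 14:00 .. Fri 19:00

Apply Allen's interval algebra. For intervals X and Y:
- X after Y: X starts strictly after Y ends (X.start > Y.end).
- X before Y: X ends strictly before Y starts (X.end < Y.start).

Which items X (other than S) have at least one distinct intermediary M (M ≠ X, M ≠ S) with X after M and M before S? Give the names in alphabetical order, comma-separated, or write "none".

A, G, J

Target S = [Wed 16:00, Sun 02:00].
Intermediaries M with M before S: F, L, U.
Via F — items with X after F: A, G, J.
Via L — items with X after L: A, G, J.
Via U — items with X after U: A, G, J.
Union: A, G, J.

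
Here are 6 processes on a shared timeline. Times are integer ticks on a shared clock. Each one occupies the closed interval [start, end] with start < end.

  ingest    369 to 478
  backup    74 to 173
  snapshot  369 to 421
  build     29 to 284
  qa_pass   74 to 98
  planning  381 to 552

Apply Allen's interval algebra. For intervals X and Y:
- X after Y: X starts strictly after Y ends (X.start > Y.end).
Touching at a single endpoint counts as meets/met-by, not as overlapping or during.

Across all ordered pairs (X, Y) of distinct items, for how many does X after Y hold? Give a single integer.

Checking all 30 ordered pairs for relation 'after'; matching pairs in alphabetical order:
(ingest, backup): ingest after backup ✓
(ingest, build): ingest after build ✓
(ingest, qa_pass): ingest after qa_pass ✓
(planning, backup): planning after backup ✓
(planning, build): planning after build ✓
(planning, qa_pass): planning after qa_pass ✓
(snapshot, backup): snapshot after backup ✓
(snapshot, build): snapshot after build ✓
(snapshot, qa_pass): snapshot after qa_pass ✓
Count: 9.

9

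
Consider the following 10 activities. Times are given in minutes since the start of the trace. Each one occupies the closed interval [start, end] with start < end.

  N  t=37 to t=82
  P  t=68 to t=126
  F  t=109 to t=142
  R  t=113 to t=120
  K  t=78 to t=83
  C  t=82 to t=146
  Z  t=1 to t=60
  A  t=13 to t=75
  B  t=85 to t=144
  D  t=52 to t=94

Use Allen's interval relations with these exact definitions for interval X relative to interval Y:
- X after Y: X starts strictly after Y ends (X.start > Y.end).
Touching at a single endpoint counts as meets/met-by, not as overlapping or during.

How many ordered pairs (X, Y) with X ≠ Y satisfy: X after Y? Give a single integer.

Checking all 90 ordered pairs for relation 'after'; matching pairs in alphabetical order:
(B, A): B after A ✓
(B, K): B after K ✓
(B, N): B after N ✓
(B, Z): B after Z ✓
(C, A): C after A ✓
(C, Z): C after Z ✓
(F, A): F after A ✓
(F, D): F after D ✓
(F, K): F after K ✓
(F, N): F after N ✓
(F, Z): F after Z ✓
(K, A): K after A ✓
(K, Z): K after Z ✓
(P, Z): P after Z ✓
(R, A): R after A ✓
(R, D): R after D ✓
(R, K): R after K ✓
(R, N): R after N ✓
(R, Z): R after Z ✓
Count: 19.

19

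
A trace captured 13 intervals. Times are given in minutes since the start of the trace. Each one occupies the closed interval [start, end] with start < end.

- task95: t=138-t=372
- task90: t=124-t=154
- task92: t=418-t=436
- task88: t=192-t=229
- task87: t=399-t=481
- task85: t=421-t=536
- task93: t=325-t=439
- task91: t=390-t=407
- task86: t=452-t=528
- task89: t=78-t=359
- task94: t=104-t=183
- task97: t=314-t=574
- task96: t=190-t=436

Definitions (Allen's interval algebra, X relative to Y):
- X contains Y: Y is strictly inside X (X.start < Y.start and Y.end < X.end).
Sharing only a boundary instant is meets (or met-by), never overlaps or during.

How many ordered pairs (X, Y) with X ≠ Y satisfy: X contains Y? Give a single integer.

17

Checking all 156 ordered pairs for relation 'contains'; matching pairs in alphabetical order:
(task85, task86): task85 contains task86 ✓
(task87, task92): task87 contains task92 ✓
(task89, task88): task89 contains task88 ✓
(task89, task90): task89 contains task90 ✓
(task89, task94): task89 contains task94 ✓
(task93, task91): task93 contains task91 ✓
(task93, task92): task93 contains task92 ✓
(task94, task90): task94 contains task90 ✓
(task95, task88): task95 contains task88 ✓
(task96, task88): task96 contains task88 ✓
(task96, task91): task96 contains task91 ✓
(task97, task85): task97 contains task85 ✓
(task97, task86): task97 contains task86 ✓
(task97, task87): task97 contains task87 ✓
(task97, task91): task97 contains task91 ✓
(task97, task92): task97 contains task92 ✓
(task97, task93): task97 contains task93 ✓
Count: 17.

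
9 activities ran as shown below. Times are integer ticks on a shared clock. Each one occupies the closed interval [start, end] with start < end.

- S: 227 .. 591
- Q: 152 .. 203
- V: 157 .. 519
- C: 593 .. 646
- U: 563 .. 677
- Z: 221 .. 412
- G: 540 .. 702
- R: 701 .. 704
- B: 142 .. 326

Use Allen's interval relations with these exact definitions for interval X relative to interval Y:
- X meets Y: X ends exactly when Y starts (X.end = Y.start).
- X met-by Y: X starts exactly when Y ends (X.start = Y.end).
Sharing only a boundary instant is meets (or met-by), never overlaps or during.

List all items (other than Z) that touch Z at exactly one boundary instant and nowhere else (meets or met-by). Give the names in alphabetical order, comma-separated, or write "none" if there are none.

none

Target Z = [221, 412].
B [142, 326] → overlaps → no.
C [593, 646] → after → no.
G [540, 702] → after → no.
Q [152, 203] → before → no.
R [701, 704] → after → no.
S [227, 591] → overlapped-by → no.
U [563, 677] → after → no.
V [157, 519] → contains → no.
Result: none.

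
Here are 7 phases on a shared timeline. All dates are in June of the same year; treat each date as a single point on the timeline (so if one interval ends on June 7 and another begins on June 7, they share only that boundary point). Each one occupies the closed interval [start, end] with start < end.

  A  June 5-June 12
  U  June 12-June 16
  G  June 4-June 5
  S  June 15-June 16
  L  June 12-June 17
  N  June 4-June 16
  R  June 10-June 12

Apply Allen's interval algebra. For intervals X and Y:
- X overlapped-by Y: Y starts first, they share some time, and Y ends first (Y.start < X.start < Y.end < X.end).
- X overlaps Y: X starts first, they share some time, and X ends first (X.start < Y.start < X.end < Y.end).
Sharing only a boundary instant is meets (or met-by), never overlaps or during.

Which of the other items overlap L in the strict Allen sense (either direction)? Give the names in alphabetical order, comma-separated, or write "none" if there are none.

Target L = [June 12, June 17].
A [June 5, June 12] → meets → no.
G [June 4, June 5] → before → no.
N [June 4, June 16] → overlaps → yes.
R [June 10, June 12] → meets → no.
S [June 15, June 16] → during → no.
U [June 12, June 16] → starts → no.
Result: N.

N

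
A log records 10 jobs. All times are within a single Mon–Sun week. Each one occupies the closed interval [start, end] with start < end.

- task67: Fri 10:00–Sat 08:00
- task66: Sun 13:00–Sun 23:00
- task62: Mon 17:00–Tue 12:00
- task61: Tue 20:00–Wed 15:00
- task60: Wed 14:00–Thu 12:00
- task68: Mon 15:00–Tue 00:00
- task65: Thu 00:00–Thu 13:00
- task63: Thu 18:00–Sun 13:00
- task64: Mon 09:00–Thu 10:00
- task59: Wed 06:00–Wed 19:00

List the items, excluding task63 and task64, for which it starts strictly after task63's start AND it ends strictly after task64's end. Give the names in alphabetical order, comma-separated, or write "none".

Conditions: its start is strictly after task63's start (X.start > Thu 18:00) AND its end is strictly after task64's end (X.end > Thu 10:00).
task59: start Wed 06:00 > Thu 18:00? ✗; end Wed 19:00 > Thu 10:00? ✗ → no.
task60: start Wed 14:00 > Thu 18:00? ✗; end Thu 12:00 > Thu 10:00? ✓ → no.
task61: start Tue 20:00 > Thu 18:00? ✗; end Wed 15:00 > Thu 10:00? ✗ → no.
task62: start Mon 17:00 > Thu 18:00? ✗; end Tue 12:00 > Thu 10:00? ✗ → no.
task65: start Thu 00:00 > Thu 18:00? ✗; end Thu 13:00 > Thu 10:00? ✓ → no.
task66: start Sun 13:00 > Thu 18:00? ✓; end Sun 23:00 > Thu 10:00? ✓ → yes.
task67: start Fri 10:00 > Thu 18:00? ✓; end Sat 08:00 > Thu 10:00? ✓ → yes.
task68: start Mon 15:00 > Thu 18:00? ✗; end Tue 00:00 > Thu 10:00? ✗ → no.
Result: task66, task67.

task66, task67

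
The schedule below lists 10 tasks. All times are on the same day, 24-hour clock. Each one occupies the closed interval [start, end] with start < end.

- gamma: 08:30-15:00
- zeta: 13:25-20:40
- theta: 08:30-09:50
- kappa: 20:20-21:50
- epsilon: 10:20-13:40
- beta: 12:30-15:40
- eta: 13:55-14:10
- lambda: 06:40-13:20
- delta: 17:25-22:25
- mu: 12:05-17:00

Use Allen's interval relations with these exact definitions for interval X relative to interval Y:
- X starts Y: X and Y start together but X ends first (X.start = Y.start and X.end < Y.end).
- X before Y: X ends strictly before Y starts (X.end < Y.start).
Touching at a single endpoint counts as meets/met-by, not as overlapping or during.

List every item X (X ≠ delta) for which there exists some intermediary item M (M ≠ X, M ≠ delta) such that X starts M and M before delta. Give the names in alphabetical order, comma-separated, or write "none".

theta

Target delta = [17:25, 22:25].
Intermediaries M with M before delta: beta, epsilon, eta, gamma, lambda, mu, theta.
Via beta — items with X starts beta: none.
Via epsilon — items with X starts epsilon: none.
Via eta — items with X starts eta: none.
Via gamma — items with X starts gamma: theta.
Via lambda — items with X starts lambda: none.
Via mu — items with X starts mu: none.
Via theta — items with X starts theta: none.
Union: theta.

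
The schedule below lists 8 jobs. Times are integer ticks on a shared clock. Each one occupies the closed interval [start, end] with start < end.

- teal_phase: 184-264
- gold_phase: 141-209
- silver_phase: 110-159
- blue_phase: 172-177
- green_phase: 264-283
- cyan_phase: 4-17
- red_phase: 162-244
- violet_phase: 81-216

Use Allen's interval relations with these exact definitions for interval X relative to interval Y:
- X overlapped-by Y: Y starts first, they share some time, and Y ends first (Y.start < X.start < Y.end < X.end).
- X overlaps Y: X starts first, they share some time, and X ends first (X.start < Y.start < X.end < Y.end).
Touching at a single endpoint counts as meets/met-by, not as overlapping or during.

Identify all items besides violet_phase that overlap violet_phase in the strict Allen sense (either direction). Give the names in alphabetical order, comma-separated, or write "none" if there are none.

red_phase, teal_phase

Target violet_phase = [81, 216].
blue_phase [172, 177] → during → no.
cyan_phase [4, 17] → before → no.
gold_phase [141, 209] → during → no.
green_phase [264, 283] → after → no.
red_phase [162, 244] → overlapped-by → yes.
silver_phase [110, 159] → during → no.
teal_phase [184, 264] → overlapped-by → yes.
Result: red_phase, teal_phase.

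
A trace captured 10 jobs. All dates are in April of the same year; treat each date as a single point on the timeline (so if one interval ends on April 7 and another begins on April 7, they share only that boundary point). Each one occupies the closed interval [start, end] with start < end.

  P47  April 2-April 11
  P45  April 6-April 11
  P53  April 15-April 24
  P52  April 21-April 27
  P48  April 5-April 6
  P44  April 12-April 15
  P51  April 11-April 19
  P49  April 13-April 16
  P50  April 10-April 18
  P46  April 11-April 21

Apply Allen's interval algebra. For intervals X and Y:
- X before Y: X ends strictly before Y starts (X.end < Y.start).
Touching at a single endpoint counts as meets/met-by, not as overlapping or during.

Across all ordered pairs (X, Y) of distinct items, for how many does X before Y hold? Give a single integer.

19

Checking all 90 ordered pairs for relation 'before'; matching pairs in alphabetical order:
(P44, P52): P44 before P52 ✓
(P45, P44): P45 before P44 ✓
(P45, P49): P45 before P49 ✓
(P45, P52): P45 before P52 ✓
(P45, P53): P45 before P53 ✓
(P47, P44): P47 before P44 ✓
(P47, P49): P47 before P49 ✓
(P47, P52): P47 before P52 ✓
(P47, P53): P47 before P53 ✓
(P48, P44): P48 before P44 ✓
(P48, P46): P48 before P46 ✓
(P48, P49): P48 before P49 ✓
(P48, P50): P48 before P50 ✓
(P48, P51): P48 before P51 ✓
(P48, P52): P48 before P52 ✓
(P48, P53): P48 before P53 ✓
(P49, P52): P49 before P52 ✓
(P50, P52): P50 before P52 ✓
(P51, P52): P51 before P52 ✓
Count: 19.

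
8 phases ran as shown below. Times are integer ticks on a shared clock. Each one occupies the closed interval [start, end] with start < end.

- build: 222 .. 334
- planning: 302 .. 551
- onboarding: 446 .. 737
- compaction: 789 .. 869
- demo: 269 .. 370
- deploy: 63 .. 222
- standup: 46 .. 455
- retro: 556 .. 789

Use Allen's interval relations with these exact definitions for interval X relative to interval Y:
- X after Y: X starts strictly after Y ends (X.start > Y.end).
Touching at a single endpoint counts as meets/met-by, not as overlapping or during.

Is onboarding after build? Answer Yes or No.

Yes

onboarding = [446, 737], build = [222, 334].
Actual relation of onboarding to build: after.
Asked whether 'after' holds → Yes.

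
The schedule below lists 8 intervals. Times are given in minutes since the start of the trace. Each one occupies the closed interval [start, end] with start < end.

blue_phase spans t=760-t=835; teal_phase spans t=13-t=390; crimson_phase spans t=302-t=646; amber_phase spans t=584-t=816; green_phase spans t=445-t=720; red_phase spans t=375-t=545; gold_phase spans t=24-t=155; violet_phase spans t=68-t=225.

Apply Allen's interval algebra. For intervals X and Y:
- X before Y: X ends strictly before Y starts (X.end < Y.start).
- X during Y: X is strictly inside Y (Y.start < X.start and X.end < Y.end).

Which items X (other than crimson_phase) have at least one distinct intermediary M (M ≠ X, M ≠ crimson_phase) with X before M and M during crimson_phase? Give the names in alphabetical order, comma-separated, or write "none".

gold_phase, violet_phase

Target crimson_phase = [t=302, t=646].
Intermediaries M with M during crimson_phase: red_phase.
Via red_phase — items with X before red_phase: gold_phase, violet_phase.
Union: gold_phase, violet_phase.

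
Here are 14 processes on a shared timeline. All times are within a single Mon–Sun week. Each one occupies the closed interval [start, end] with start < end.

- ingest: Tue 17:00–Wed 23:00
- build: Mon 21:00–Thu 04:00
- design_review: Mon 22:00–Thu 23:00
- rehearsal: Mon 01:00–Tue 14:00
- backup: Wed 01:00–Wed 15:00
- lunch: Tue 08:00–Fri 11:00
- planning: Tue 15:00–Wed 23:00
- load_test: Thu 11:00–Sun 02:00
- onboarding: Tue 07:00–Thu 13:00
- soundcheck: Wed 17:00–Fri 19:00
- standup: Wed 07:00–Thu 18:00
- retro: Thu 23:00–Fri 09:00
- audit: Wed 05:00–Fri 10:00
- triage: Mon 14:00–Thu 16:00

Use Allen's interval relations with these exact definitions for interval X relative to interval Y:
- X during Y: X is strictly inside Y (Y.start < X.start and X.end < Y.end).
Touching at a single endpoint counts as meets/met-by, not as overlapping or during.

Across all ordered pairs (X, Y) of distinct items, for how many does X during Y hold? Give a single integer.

28

Checking all 182 ordered pairs for relation 'during'; matching pairs in alphabetical order:
(audit, lunch): audit during lunch ✓
(backup, build): backup during build ✓
(backup, design_review): backup during design_review ✓
(backup, ingest): backup during ingest ✓
(backup, lunch): backup during lunch ✓
(backup, onboarding): backup during onboarding ✓
(backup, planning): backup during planning ✓
(backup, triage): backup during triage ✓
(build, triage): build during triage ✓
(ingest, build): ingest during build ✓
(ingest, design_review): ingest during design_review ✓
(ingest, lunch): ingest during lunch ✓
(ingest, onboarding): ingest during onboarding ✓
(ingest, triage): ingest during triage ✓
(onboarding, design_review): onboarding during design_review ✓
(onboarding, triage): onboarding during triage ✓
(planning, build): planning during build ✓
(planning, design_review): planning during design_review ✓
(planning, lunch): planning during lunch ✓
(planning, onboarding): planning during onboarding ✓
(planning, triage): planning during triage ✓
(retro, audit): retro during audit ✓
(retro, load_test): retro during load_test ✓
(retro, lunch): retro during lunch ✓
... plus 4 further pairs not listed.
Count: 28.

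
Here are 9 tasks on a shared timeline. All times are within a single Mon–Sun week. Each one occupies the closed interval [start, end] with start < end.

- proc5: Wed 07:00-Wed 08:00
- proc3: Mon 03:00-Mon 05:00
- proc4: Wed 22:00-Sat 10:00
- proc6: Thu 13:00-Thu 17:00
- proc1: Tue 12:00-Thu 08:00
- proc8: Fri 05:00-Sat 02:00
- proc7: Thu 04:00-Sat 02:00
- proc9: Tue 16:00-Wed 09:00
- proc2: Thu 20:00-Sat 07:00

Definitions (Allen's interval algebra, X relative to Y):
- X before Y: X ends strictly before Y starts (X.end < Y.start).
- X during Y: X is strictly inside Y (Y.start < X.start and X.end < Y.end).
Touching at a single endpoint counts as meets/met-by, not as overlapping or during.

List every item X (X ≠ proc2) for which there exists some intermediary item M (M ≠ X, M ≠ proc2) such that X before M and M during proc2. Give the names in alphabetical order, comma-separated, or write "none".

proc1, proc3, proc5, proc6, proc9

Target proc2 = [Thu 20:00, Sat 07:00].
Intermediaries M with M during proc2: proc8.
Via proc8 — items with X before proc8: proc1, proc3, proc5, proc6, proc9.
Union: proc1, proc3, proc5, proc6, proc9.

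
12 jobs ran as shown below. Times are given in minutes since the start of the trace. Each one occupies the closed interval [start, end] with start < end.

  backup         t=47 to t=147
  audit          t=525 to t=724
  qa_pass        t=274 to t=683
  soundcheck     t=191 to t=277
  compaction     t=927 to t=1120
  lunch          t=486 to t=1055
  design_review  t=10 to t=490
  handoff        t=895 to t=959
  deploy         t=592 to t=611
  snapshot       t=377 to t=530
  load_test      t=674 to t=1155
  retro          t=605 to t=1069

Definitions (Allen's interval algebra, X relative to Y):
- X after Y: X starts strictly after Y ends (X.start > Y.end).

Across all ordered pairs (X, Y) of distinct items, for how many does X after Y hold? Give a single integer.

Checking all 132 ordered pairs for relation 'after'; matching pairs in alphabetical order:
(audit, backup): audit after backup ✓
(audit, design_review): audit after design_review ✓
(audit, soundcheck): audit after soundcheck ✓
(compaction, audit): compaction after audit ✓
(compaction, backup): compaction after backup ✓
(compaction, deploy): compaction after deploy ✓
(compaction, design_review): compaction after design_review ✓
(compaction, qa_pass): compaction after qa_pass ✓
(compaction, snapshot): compaction after snapshot ✓
(compaction, soundcheck): compaction after soundcheck ✓
(deploy, backup): deploy after backup ✓
(deploy, design_review): deploy after design_review ✓
(deploy, snapshot): deploy after snapshot ✓
(deploy, soundcheck): deploy after soundcheck ✓
(handoff, audit): handoff after audit ✓
(handoff, backup): handoff after backup ✓
(handoff, deploy): handoff after deploy ✓
(handoff, design_review): handoff after design_review ✓
(handoff, qa_pass): handoff after qa_pass ✓
(handoff, snapshot): handoff after snapshot ✓
(handoff, soundcheck): handoff after soundcheck ✓
(load_test, backup): load_test after backup ✓
(load_test, deploy): load_test after deploy ✓
(load_test, design_review): load_test after design_review ✓
... plus 12 further pairs not listed.
Count: 36.

36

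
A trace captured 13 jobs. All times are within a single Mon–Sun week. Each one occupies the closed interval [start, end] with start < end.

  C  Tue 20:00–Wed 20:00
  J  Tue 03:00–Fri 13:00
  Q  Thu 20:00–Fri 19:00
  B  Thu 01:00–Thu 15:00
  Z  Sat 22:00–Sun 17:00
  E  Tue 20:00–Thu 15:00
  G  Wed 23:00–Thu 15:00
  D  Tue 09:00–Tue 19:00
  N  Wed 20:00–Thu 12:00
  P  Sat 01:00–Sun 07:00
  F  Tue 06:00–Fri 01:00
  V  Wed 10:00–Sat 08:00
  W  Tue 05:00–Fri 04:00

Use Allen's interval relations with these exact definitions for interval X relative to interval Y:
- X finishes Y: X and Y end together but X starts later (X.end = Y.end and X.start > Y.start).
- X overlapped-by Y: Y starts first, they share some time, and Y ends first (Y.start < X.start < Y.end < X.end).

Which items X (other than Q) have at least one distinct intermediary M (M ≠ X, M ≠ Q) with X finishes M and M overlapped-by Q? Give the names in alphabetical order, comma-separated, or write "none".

Target Q = [Thu 20:00, Fri 19:00].
Intermediaries M with M overlapped-by Q: none.
Union: none.

none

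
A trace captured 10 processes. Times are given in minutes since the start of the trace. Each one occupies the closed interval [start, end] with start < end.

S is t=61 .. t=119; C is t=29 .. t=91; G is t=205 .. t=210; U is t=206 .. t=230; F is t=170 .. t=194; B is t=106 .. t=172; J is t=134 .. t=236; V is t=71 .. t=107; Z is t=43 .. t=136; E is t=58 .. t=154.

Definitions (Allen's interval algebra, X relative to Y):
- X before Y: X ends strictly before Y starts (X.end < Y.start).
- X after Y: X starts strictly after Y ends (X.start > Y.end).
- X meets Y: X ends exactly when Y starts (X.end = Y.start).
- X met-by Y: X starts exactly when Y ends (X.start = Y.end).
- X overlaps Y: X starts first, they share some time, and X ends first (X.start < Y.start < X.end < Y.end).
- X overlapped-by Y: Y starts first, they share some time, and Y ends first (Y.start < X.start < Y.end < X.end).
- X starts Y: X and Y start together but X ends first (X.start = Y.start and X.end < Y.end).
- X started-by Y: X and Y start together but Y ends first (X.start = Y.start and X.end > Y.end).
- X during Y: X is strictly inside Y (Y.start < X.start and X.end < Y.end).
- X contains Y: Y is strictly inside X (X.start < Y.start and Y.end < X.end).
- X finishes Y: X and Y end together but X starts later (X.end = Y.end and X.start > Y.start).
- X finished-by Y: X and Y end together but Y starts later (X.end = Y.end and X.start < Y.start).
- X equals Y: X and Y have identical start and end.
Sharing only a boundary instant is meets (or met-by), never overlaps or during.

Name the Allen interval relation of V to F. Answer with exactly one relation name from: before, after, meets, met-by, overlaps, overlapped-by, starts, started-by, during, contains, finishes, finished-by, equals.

before

V = [t=71, t=107]; F = [t=170, t=194].
Compare endpoints: V.start < F.start, V.start < F.end, V.end < F.start, V.end < F.end.
That pattern is 'before'.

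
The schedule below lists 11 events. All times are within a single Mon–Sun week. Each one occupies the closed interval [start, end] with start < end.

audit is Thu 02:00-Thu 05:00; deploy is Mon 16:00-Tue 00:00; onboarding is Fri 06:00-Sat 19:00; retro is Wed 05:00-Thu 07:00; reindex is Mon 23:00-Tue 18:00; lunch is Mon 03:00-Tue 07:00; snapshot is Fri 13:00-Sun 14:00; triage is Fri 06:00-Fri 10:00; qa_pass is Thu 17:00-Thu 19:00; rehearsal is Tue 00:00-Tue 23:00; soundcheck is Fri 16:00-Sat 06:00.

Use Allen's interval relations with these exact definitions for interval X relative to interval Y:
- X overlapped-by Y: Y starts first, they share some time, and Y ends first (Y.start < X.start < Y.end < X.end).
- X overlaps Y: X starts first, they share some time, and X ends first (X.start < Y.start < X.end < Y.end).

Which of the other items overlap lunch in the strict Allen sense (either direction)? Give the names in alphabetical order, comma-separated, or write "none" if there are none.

rehearsal, reindex

Target lunch = [Mon 03:00, Tue 07:00].
audit [Thu 02:00, Thu 05:00] → after → no.
deploy [Mon 16:00, Tue 00:00] → during → no.
onboarding [Fri 06:00, Sat 19:00] → after → no.
qa_pass [Thu 17:00, Thu 19:00] → after → no.
rehearsal [Tue 00:00, Tue 23:00] → overlapped-by → yes.
reindex [Mon 23:00, Tue 18:00] → overlapped-by → yes.
retro [Wed 05:00, Thu 07:00] → after → no.
snapshot [Fri 13:00, Sun 14:00] → after → no.
soundcheck [Fri 16:00, Sat 06:00] → after → no.
triage [Fri 06:00, Fri 10:00] → after → no.
Result: rehearsal, reindex.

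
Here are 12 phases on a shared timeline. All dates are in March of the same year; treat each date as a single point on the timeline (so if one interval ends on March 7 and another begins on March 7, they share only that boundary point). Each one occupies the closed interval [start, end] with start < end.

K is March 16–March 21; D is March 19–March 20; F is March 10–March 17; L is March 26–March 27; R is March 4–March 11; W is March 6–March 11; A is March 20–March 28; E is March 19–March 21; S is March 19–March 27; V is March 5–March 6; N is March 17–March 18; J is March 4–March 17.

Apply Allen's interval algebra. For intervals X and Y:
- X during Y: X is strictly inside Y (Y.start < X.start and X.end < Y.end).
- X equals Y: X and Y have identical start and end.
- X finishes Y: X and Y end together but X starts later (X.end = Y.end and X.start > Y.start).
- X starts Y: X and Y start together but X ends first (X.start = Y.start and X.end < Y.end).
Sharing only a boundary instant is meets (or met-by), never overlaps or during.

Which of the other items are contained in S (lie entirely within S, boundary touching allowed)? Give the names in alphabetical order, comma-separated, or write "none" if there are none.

Target S = [March 19, March 27].
A [March 20, March 28] → overlapped-by → no.
D [March 19, March 20] → starts → yes.
E [March 19, March 21] → starts → yes.
F [March 10, March 17] → before → no.
J [March 4, March 17] → before → no.
K [March 16, March 21] → overlaps → no.
L [March 26, March 27] → finishes → yes.
N [March 17, March 18] → before → no.
R [March 4, March 11] → before → no.
V [March 5, March 6] → before → no.
W [March 6, March 11] → before → no.
Result: D, E, L.

D, E, L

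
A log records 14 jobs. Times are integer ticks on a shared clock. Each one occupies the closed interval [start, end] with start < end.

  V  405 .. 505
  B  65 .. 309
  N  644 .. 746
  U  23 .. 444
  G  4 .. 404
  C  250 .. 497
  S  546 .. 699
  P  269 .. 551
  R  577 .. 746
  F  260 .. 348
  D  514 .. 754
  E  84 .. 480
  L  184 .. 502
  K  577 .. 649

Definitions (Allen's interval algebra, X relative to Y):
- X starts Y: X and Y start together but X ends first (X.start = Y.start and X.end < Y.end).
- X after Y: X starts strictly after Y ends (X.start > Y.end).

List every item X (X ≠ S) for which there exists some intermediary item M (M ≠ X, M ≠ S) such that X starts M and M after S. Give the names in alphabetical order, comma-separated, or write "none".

Target S = [546, 699].
Intermediaries M with M after S: none.
Union: none.

none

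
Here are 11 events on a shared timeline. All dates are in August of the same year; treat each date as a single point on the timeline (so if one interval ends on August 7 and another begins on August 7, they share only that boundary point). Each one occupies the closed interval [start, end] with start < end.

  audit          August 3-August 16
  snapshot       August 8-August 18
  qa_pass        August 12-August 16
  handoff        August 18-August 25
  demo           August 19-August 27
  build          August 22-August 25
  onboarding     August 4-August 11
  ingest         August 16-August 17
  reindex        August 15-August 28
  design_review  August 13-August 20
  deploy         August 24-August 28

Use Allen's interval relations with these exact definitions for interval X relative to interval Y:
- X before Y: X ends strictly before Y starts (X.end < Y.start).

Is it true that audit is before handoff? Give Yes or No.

Yes

audit = [August 3, August 16], handoff = [August 18, August 25].
Actual relation of audit to handoff: before.
Asked whether 'before' holds → Yes.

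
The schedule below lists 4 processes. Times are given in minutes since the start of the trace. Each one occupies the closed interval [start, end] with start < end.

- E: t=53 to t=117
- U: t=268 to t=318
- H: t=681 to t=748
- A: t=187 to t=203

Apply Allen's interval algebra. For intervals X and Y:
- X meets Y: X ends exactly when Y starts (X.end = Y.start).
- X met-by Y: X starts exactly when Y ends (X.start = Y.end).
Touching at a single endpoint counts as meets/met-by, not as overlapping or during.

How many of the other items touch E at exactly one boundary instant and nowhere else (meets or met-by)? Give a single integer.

0

Target E = [t=53, t=117].
A [t=187, t=203] → after → no.
H [t=681, t=748] → after → no.
U [t=268, t=318] → after → no.
Total: 0.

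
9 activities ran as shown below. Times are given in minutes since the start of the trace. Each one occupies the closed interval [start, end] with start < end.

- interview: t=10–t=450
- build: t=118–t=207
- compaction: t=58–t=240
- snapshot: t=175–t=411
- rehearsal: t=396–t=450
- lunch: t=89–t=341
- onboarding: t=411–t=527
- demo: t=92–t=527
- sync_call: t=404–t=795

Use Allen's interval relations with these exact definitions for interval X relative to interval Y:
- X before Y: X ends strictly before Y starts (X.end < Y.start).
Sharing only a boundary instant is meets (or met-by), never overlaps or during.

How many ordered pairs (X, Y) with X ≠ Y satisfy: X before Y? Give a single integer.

Checking all 72 ordered pairs for relation 'before'; matching pairs in alphabetical order:
(build, onboarding): build before onboarding ✓
(build, rehearsal): build before rehearsal ✓
(build, sync_call): build before sync_call ✓
(compaction, onboarding): compaction before onboarding ✓
(compaction, rehearsal): compaction before rehearsal ✓
(compaction, sync_call): compaction before sync_call ✓
(lunch, onboarding): lunch before onboarding ✓
(lunch, rehearsal): lunch before rehearsal ✓
(lunch, sync_call): lunch before sync_call ✓
Count: 9.

9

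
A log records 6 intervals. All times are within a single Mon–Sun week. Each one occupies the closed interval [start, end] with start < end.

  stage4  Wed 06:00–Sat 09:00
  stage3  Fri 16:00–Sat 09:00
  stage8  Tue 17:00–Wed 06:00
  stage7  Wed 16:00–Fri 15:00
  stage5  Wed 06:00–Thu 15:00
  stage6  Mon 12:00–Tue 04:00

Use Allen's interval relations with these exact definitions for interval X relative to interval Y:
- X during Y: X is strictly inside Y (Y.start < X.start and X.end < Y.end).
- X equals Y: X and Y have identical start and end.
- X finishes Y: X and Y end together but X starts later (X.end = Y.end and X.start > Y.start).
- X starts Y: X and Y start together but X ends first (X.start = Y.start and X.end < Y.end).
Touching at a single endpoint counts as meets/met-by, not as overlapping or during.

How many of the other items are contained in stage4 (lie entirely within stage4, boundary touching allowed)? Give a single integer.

3

Target stage4 = [Wed 06:00, Sat 09:00].
stage3 [Fri 16:00, Sat 09:00] → finishes → counts.
stage5 [Wed 06:00, Thu 15:00] → starts → counts.
stage6 [Mon 12:00, Tue 04:00] → before → no.
stage7 [Wed 16:00, Fri 15:00] → during → counts.
stage8 [Tue 17:00, Wed 06:00] → meets → no.
Total: 3.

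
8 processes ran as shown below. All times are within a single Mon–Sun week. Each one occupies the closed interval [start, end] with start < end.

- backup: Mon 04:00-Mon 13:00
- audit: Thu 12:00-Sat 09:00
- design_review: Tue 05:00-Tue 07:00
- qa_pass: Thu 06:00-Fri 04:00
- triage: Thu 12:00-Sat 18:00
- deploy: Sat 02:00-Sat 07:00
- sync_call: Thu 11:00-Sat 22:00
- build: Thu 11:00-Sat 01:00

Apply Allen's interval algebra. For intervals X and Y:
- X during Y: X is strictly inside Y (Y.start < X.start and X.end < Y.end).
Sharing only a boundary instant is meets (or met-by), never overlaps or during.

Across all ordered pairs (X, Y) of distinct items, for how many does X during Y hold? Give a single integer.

5

Checking all 56 ordered pairs for relation 'during'; matching pairs in alphabetical order:
(audit, sync_call): audit during sync_call ✓
(deploy, audit): deploy during audit ✓
(deploy, sync_call): deploy during sync_call ✓
(deploy, triage): deploy during triage ✓
(triage, sync_call): triage during sync_call ✓
Count: 5.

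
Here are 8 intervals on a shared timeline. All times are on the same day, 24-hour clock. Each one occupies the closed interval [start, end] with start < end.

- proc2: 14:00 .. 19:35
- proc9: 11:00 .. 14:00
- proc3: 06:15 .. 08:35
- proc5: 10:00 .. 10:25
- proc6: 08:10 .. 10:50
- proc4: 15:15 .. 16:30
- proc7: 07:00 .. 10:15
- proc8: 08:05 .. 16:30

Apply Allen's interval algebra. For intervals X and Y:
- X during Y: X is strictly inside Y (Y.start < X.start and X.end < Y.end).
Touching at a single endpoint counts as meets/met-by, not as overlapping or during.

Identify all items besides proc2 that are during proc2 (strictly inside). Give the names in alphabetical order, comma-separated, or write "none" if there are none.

proc4

Target proc2 = [14:00, 19:35].
proc3 [06:15, 08:35] → before → no.
proc4 [15:15, 16:30] → during → yes.
proc5 [10:00, 10:25] → before → no.
proc6 [08:10, 10:50] → before → no.
proc7 [07:00, 10:15] → before → no.
proc8 [08:05, 16:30] → overlaps → no.
proc9 [11:00, 14:00] → meets → no.
Result: proc4.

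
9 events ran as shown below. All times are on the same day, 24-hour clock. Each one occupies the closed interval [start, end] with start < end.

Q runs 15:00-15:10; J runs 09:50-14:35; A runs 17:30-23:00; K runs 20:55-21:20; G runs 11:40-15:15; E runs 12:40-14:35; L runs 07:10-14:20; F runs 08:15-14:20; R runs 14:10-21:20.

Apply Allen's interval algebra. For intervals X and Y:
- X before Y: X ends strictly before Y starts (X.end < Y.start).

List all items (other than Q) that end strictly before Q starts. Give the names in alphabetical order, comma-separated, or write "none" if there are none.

Target Q = [15:00, 15:10].
A [17:30, 23:00] → after → no.
E [12:40, 14:35] → before → yes.
F [08:15, 14:20] → before → yes.
G [11:40, 15:15] → contains → no.
J [09:50, 14:35] → before → yes.
K [20:55, 21:20] → after → no.
L [07:10, 14:20] → before → yes.
R [14:10, 21:20] → contains → no.
Result: E, F, J, L.

E, F, J, L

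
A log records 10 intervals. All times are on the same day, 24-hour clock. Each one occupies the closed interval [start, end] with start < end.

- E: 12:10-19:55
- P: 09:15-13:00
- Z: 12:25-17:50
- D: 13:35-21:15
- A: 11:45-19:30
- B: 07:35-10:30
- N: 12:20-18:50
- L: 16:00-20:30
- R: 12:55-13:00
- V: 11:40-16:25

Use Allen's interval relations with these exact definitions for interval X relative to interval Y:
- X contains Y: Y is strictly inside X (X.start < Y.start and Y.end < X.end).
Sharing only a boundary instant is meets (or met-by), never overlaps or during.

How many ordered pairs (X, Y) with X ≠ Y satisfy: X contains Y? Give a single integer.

11

Checking all 90 ordered pairs for relation 'contains'; matching pairs in alphabetical order:
(A, N): A contains N ✓
(A, R): A contains R ✓
(A, Z): A contains Z ✓
(D, L): D contains L ✓
(E, N): E contains N ✓
(E, R): E contains R ✓
(E, Z): E contains Z ✓
(N, R): N contains R ✓
(N, Z): N contains Z ✓
(V, R): V contains R ✓
(Z, R): Z contains R ✓
Count: 11.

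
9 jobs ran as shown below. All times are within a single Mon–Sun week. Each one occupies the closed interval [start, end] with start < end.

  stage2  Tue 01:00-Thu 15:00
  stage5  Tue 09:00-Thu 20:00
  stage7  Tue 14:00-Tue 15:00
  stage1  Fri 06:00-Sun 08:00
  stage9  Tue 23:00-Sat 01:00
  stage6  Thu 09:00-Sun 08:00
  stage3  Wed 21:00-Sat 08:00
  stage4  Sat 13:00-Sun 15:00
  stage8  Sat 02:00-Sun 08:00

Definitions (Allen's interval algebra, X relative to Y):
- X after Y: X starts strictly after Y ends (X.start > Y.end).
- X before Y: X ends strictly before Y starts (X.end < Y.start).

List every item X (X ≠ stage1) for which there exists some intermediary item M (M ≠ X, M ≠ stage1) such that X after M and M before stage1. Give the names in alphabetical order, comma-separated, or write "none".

stage3, stage4, stage6, stage8, stage9

Target stage1 = [Fri 06:00, Sun 08:00].
Intermediaries M with M before stage1: stage2, stage5, stage7.
Via stage2 — items with X after stage2: stage4, stage8.
Via stage5 — items with X after stage5: stage4, stage8.
Via stage7 — items with X after stage7: stage3, stage4, stage6, stage8, stage9.
Union: stage3, stage4, stage6, stage8, stage9.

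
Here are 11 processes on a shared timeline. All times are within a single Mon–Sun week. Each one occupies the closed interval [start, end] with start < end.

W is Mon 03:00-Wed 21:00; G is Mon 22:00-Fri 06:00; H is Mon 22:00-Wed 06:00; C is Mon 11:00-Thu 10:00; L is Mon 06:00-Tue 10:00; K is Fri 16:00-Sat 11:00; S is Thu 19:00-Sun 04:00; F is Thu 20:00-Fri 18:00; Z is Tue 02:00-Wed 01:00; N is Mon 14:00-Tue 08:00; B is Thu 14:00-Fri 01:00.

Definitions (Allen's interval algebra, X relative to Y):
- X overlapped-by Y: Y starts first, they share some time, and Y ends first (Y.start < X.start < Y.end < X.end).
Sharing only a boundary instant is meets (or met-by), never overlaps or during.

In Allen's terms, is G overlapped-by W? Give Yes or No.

Yes

G = [Mon 22:00, Fri 06:00], W = [Mon 03:00, Wed 21:00].
Actual relation of G to W: overlapped-by.
Asked whether 'overlapped-by' holds → Yes.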